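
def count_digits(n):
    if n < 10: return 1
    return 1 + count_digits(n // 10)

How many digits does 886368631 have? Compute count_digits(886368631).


count_digits(886368631) = 1 + count_digits(88636863)
count_digits(88636863) = 1 + count_digits(8863686)
count_digits(8863686) = 1 + count_digits(886368)
count_digits(886368) = 1 + count_digits(88636)
count_digits(88636) = 1 + count_digits(8863)
count_digits(8863) = 1 + count_digits(886)
count_digits(886) = 1 + count_digits(88)
count_digits(88) = 1 + count_digits(8)
count_digits(8) = 1  (base case: 8 < 10)
Unwinding: 1 + 1 + 1 + 1 + 1 + 1 + 1 + 1 + 1 = 9

9


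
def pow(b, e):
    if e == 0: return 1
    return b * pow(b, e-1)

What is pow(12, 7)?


pow(12, 7)
= 12 * pow(12, 6)
= 12 * 12 * pow(12, 5)
= 12 * 12 * 12 * pow(12, 4)
= 12 * 12 * 12 * 12 * pow(12, 3)
= 12 * 12 * 12 * 12 * 12 * pow(12, 2)
= 12 * 12 * 12 * 12 * 12 * 12 * pow(12, 1)
= 12 * 12 * 12 * 12 * 12 * 12 * 12 * pow(12, 0)
= 12 * 12 * 12 * 12 * 12 * 12 * 12 * 1
= 35831808

35831808


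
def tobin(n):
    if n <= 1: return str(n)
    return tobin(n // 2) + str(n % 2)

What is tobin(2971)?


tobin(2971) = tobin(1485) + '1'
tobin(1485) = tobin(742) + '1'
tobin(742) = tobin(371) + '0'
tobin(371) = tobin(185) + '1'
tobin(185) = tobin(92) + '1'
tobin(92) = tobin(46) + '0'
tobin(46) = tobin(23) + '0'
tobin(23) = tobin(11) + '1'
tobin(11) = tobin(5) + '1'
tobin(5) = tobin(2) + '1'
tobin(2) = tobin(1) + '0'
tobin(1) = '1'  (base case)
Concatenating: '1' + '0' + '1' + '1' + '1' + '0' + '0' + '1' + '1' + '0' + '1' + '1' = '101110011011'

101110011011


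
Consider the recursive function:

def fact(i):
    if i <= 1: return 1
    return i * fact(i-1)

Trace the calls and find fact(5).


fact(5)
= 5 * fact(4)
= 5 * 4 * fact(3)
= 5 * 4 * 3 * fact(2)
= 5 * 4 * 3 * 2 * fact(1)
= 5 * 4 * 3 * 2 * 1
= 120

120


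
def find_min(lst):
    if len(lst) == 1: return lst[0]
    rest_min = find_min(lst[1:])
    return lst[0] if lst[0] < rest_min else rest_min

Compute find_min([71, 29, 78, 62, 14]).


find_min([71, 29, 78, 62, 14]): compare 71 with find_min([29, 78, 62, 14])
find_min([29, 78, 62, 14]): compare 29 with find_min([78, 62, 14])
find_min([78, 62, 14]): compare 78 with find_min([62, 14])
find_min([62, 14]): compare 62 with find_min([14])
find_min([14]) = 14  (base case)
Compare 62 with 14 -> 14
Compare 78 with 14 -> 14
Compare 29 with 14 -> 14
Compare 71 with 14 -> 14

14


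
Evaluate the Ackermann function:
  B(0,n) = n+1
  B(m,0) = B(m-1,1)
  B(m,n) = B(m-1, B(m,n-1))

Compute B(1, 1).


B(1, 1) = B(0, B(1, 0))
  B(1, 0) = B(0, 1)
    B(0, 1) = 2
  = B(0, 2)
  B(0, 2) = 3
Result: B(1, 1) = 3

3


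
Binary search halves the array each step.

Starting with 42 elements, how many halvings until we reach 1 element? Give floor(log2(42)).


42 / 2 = 21
21 / 2 = 10
10 / 2 = 5
5 / 2 = 2
2 / 2 = 1
Reached 1 after 5 halvings

5


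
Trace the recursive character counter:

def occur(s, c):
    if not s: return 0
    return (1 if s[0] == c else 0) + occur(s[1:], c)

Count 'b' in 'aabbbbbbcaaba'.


s[0]='a' != 'b' -> 0
s[0]='a' != 'b' -> 0
s[0]='b' == 'b' -> 1
s[0]='b' == 'b' -> 1
s[0]='b' == 'b' -> 1
s[0]='b' == 'b' -> 1
s[0]='b' == 'b' -> 1
s[0]='b' == 'b' -> 1
s[0]='c' != 'b' -> 0
s[0]='a' != 'b' -> 0
s[0]='a' != 'b' -> 0
s[0]='b' == 'b' -> 1
s[0]='a' != 'b' -> 0
Sum: 0 + 0 + 1 + 1 + 1 + 1 + 1 + 1 + 0 + 0 + 0 + 1 + 0 = 7

7


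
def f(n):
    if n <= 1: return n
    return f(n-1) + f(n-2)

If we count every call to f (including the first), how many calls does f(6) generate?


Let C(n) = total calls for f(n)
C(0) = 1, C(1) = 1
C(2) = 1 + C(1) + C(0) = 1 + 1 + 1 = 3
C(3) = 1 + C(2) + C(1) = 1 + 3 + 1 = 5
C(4) = 1 + C(3) + C(2) = 1 + 5 + 3 = 9
C(5) = 1 + C(4) + C(3) = 1 + 9 + 5 = 15
C(6) = 1 + C(5) + C(4) = 1 + 15 + 9 = 25

25


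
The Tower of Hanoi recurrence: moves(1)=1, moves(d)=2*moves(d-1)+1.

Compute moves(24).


moves(24) = 2 * moves(23) + 1
moves(23) = 2 * moves(22) + 1
moves(22) = 2 * moves(21) + 1
moves(21) = 2 * moves(20) + 1
moves(20) = 2 * moves(19) + 1
moves(19) = 2 * moves(18) + 1
moves(18) = 2 * moves(17) + 1
moves(17) = 2 * moves(16) + 1
moves(16) = 2 * moves(15) + 1
moves(15) = 2 * moves(14) + 1
moves(14) = 2 * moves(13) + 1
moves(13) = 2 * moves(12) + 1
moves(12) = 2 * moves(11) + 1
moves(11) = 2 * moves(10) + 1
moves(10) = 2 * moves(9) + 1
moves(9) = 2 * moves(8) + 1
moves(8) = 2 * moves(7) + 1
moves(7) = 2 * moves(6) + 1
moves(6) = 2 * moves(5) + 1
moves(5) = 2 * moves(4) + 1
moves(4) = 2 * moves(3) + 1
moves(3) = 2 * moves(2) + 1
moves(2) = 2 * moves(1) + 1
moves(1) = 1  (base case)
moves(2) = 2 * 1 + 1 = 3
moves(3) = 2 * 3 + 1 = 7
moves(4) = 2 * 7 + 1 = 15
moves(5) = 2 * 15 + 1 = 31
moves(6) = 2 * 31 + 1 = 63
moves(7) = 2 * 63 + 1 = 127
moves(8) = 2 * 127 + 1 = 255
moves(9) = 2 * 255 + 1 = 511
moves(10) = 2 * 511 + 1 = 1023
moves(11) = 2 * 1023 + 1 = 2047
moves(12) = 2 * 2047 + 1 = 4095
moves(13) = 2 * 4095 + 1 = 8191
moves(14) = 2 * 8191 + 1 = 16383
moves(15) = 2 * 16383 + 1 = 32767
moves(16) = 2 * 32767 + 1 = 65535
moves(17) = 2 * 65535 + 1 = 131071
moves(18) = 2 * 131071 + 1 = 262143
moves(19) = 2 * 262143 + 1 = 524287
moves(20) = 2 * 524287 + 1 = 1048575
moves(21) = 2 * 1048575 + 1 = 2097151
moves(22) = 2 * 2097151 + 1 = 4194303
moves(23) = 2 * 4194303 + 1 = 8388607
moves(24) = 2 * 8388607 + 1 = 16777215

16777215


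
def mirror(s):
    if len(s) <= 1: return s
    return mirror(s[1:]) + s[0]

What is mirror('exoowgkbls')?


mirror('exoowgkbls') = mirror('xoowgkbls') + 'e'
mirror('xoowgkbls') = mirror('oowgkbls') + 'x'
mirror('oowgkbls') = mirror('owgkbls') + 'o'
mirror('owgkbls') = mirror('wgkbls') + 'o'
mirror('wgkbls') = mirror('gkbls') + 'w'
mirror('gkbls') = mirror('kbls') + 'g'
mirror('kbls') = mirror('bls') + 'k'
mirror('bls') = mirror('ls') + 'b'
mirror('ls') = mirror('s') + 'l'
mirror('s') = 's'  (base case)
Concatenating: 's' + 'l' + 'b' + 'k' + 'g' + 'w' + 'o' + 'o' + 'x' + 'e' = 'slbkgwooxe'

slbkgwooxe


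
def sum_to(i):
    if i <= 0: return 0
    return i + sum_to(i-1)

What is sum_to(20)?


sum_to(20)
= 20 + 19 + 18 + 17 + 16 + 15 + 14 + 13 + 12 + 11 + 10 + 9 + 8 + 7 + 6 + 5 + 4 + 3 + 2 + 1 + sum_to(0)
= 20 + 19 + 18 + 17 + 16 + 15 + 14 + 13 + 12 + 11 + 10 + 9 + 8 + 7 + 6 + 5 + 4 + 3 + 2 + 1 + 0
= 210

210


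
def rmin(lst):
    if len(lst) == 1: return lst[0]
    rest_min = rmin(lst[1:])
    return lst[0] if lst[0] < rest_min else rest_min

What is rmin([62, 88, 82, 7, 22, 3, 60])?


rmin([62, 88, 82, 7, 22, 3, 60]): compare 62 with rmin([88, 82, 7, 22, 3, 60])
rmin([88, 82, 7, 22, 3, 60]): compare 88 with rmin([82, 7, 22, 3, 60])
rmin([82, 7, 22, 3, 60]): compare 82 with rmin([7, 22, 3, 60])
rmin([7, 22, 3, 60]): compare 7 with rmin([22, 3, 60])
rmin([22, 3, 60]): compare 22 with rmin([3, 60])
rmin([3, 60]): compare 3 with rmin([60])
rmin([60]) = 60  (base case)
Compare 3 with 60 -> 3
Compare 22 with 3 -> 3
Compare 7 with 3 -> 3
Compare 82 with 3 -> 3
Compare 88 with 3 -> 3
Compare 62 with 3 -> 3

3


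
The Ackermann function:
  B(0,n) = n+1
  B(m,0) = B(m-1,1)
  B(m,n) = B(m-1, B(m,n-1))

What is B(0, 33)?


B(0, 33) = 34
Result: B(0, 33) = 34

34


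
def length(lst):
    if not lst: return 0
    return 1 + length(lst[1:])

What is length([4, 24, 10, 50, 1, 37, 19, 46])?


length([4, 24, 10, 50, 1, 37, 19, 46]) = 1 + length([24, 10, 50, 1, 37, 19, 46])
length([24, 10, 50, 1, 37, 19, 46]) = 1 + length([10, 50, 1, 37, 19, 46])
length([10, 50, 1, 37, 19, 46]) = 1 + length([50, 1, 37, 19, 46])
length([50, 1, 37, 19, 46]) = 1 + length([1, 37, 19, 46])
length([1, 37, 19, 46]) = 1 + length([37, 19, 46])
length([37, 19, 46]) = 1 + length([19, 46])
length([19, 46]) = 1 + length([46])
length([46]) = 1 + length([])
length([]) = 0  (base case)
Unwinding: 1 + 1 + 1 + 1 + 1 + 1 + 1 + 1 + 0 = 8

8


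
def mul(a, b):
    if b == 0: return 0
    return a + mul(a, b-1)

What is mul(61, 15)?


mul(61, 15) = 61 + mul(61, 14)
mul(61, 14) = 61 + mul(61, 13)
mul(61, 13) = 61 + mul(61, 12)
mul(61, 12) = 61 + mul(61, 11)
mul(61, 11) = 61 + mul(61, 10)
mul(61, 10) = 61 + mul(61, 9)
mul(61, 9) = 61 + mul(61, 8)
mul(61, 8) = 61 + mul(61, 7)
mul(61, 7) = 61 + mul(61, 6)
mul(61, 6) = 61 + mul(61, 5)
mul(61, 5) = 61 + mul(61, 4)
mul(61, 4) = 61 + mul(61, 3)
mul(61, 3) = 61 + mul(61, 2)
mul(61, 2) = 61 + mul(61, 1)
mul(61, 1) = 61 + mul(61, 0)
mul(61, 0) = 0  (base case)
Total: 61 + 61 + 61 + 61 + 61 + 61 + 61 + 61 + 61 + 61 + 61 + 61 + 61 + 61 + 61 + 0 = 915

915


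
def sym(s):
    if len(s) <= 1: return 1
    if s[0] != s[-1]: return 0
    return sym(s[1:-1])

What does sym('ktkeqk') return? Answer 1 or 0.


sym('ktkeqk'): s[0]='k' == s[-1]='k' -> check sym('tkeq')
sym('tkeq'): s[0]='t' != s[-1]='q' -> return 0
Result: 0 (not a palindrome)

0


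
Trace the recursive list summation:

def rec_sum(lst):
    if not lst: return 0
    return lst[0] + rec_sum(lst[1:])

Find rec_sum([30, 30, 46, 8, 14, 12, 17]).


rec_sum([30, 30, 46, 8, 14, 12, 17]) = 30 + rec_sum([30, 46, 8, 14, 12, 17])
rec_sum([30, 46, 8, 14, 12, 17]) = 30 + rec_sum([46, 8, 14, 12, 17])
rec_sum([46, 8, 14, 12, 17]) = 46 + rec_sum([8, 14, 12, 17])
rec_sum([8, 14, 12, 17]) = 8 + rec_sum([14, 12, 17])
rec_sum([14, 12, 17]) = 14 + rec_sum([12, 17])
rec_sum([12, 17]) = 12 + rec_sum([17])
rec_sum([17]) = 17 + rec_sum([])
rec_sum([]) = 0  (base case)
Total: 30 + 30 + 46 + 8 + 14 + 12 + 17 + 0 = 157

157


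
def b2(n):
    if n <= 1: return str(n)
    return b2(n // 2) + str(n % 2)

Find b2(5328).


b2(5328) = b2(2664) + '0'
b2(2664) = b2(1332) + '0'
b2(1332) = b2(666) + '0'
b2(666) = b2(333) + '0'
b2(333) = b2(166) + '1'
b2(166) = b2(83) + '0'
b2(83) = b2(41) + '1'
b2(41) = b2(20) + '1'
b2(20) = b2(10) + '0'
b2(10) = b2(5) + '0'
b2(5) = b2(2) + '1'
b2(2) = b2(1) + '0'
b2(1) = '1'  (base case)
Concatenating: '1' + '0' + '1' + '0' + '0' + '1' + '1' + '0' + '1' + '0' + '0' + '0' + '0' = '1010011010000'

1010011010000


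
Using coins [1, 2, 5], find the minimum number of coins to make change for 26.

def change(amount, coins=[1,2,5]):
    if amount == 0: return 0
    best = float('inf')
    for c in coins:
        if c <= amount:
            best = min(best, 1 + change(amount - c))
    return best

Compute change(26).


Building up with DP:
change(0) = 0
change(1) = min(1+change(0)=1+0=1) = 1
change(2) = min(1+change(1)=1+1=2, 1+change(0)=1+0=1) = 1
change(3) = min(1+change(2)=1+1=2, 1+change(1)=1+1=2) = 2
change(4) = min(1+change(3)=1+2=3, 1+change(2)=1+1=2) = 2
change(5) = min(1+change(4)=1+2=3, 1+change(3)=1+2=3, 1+change(0)=1+0=1) = 1
change(6) = min(1+change(5)=1+1=2, 1+change(4)=1+2=3, 1+change(1)=1+1=2) = 2
change(7) = min(1+change(6)=1+2=3, 1+change(5)=1+1=2, 1+change(2)=1+1=2) = 2
change(8) = min(1+change(7)=1+2=3, 1+change(6)=1+2=3, 1+change(3)=1+2=3) = 3
change(9) = min(1+change(8)=1+3=4, 1+change(7)=1+2=3, 1+change(4)=1+2=3) = 3
change(10) = min(1+change(9)=1+3=4, 1+change(8)=1+3=4, 1+change(5)=1+1=2) = 2
change(11) = min(1+change(10)=1+2=3, 1+change(9)=1+3=4, 1+change(6)=1+2=3) = 3
change(12) = min(1+change(11)=1+3=4, 1+change(10)=1+2=3, 1+change(7)=1+2=3) = 3
change(13) = min(1+change(12)=1+3=4, 1+change(11)=1+3=4, 1+change(8)=1+3=4) = 4
change(14) = min(1+change(13)=1+4=5, 1+change(12)=1+3=4, 1+change(9)=1+3=4) = 4
change(15) = min(1+change(14)=1+4=5, 1+change(13)=1+4=5, 1+change(10)=1+2=3) = 3
change(16) = min(1+change(15)=1+3=4, 1+change(14)=1+4=5, 1+change(11)=1+3=4) = 4
change(17) = min(1+change(16)=1+4=5, 1+change(15)=1+3=4, 1+change(12)=1+3=4) = 4
change(18) = min(1+change(17)=1+4=5, 1+change(16)=1+4=5, 1+change(13)=1+4=5) = 5
change(19) = min(1+change(18)=1+5=6, 1+change(17)=1+4=5, 1+change(14)=1+4=5) = 5
change(20) = min(1+change(19)=1+5=6, 1+change(18)=1+5=6, 1+change(15)=1+3=4) = 4
change(21) = min(1+change(20)=1+4=5, 1+change(19)=1+5=6, 1+change(16)=1+4=5) = 5
change(22) = min(1+change(21)=1+5=6, 1+change(20)=1+4=5, 1+change(17)=1+4=5) = 5
change(23) = min(1+change(22)=1+5=6, 1+change(21)=1+5=6, 1+change(18)=1+5=6) = 6
change(24) = min(1+change(23)=1+6=7, 1+change(22)=1+5=6, 1+change(19)=1+5=6) = 6
change(25) = min(1+change(24)=1+6=7, 1+change(23)=1+6=7, 1+change(20)=1+4=5) = 5
change(26) = min(1+change(25)=1+5=6, 1+change(24)=1+6=7, 1+change(21)=1+5=6) = 6

6


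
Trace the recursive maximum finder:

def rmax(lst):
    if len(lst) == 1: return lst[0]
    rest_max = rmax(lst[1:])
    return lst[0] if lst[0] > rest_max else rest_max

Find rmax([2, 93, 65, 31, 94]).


rmax([2, 93, 65, 31, 94]): compare 2 with rmax([93, 65, 31, 94])
rmax([93, 65, 31, 94]): compare 93 with rmax([65, 31, 94])
rmax([65, 31, 94]): compare 65 with rmax([31, 94])
rmax([31, 94]): compare 31 with rmax([94])
rmax([94]) = 94  (base case)
Compare 31 with 94 -> 94
Compare 65 with 94 -> 94
Compare 93 with 94 -> 94
Compare 2 with 94 -> 94

94


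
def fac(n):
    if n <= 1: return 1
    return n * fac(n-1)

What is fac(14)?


fac(14)
= 14 * fac(13)
= 14 * 13 * fac(12)
= 14 * 13 * 12 * fac(11)
= 14 * 13 * 12 * 11 * fac(10)
= 14 * 13 * 12 * 11 * 10 * fac(9)
= 14 * 13 * 12 * 11 * 10 * 9 * fac(8)
= 14 * 13 * 12 * 11 * 10 * 9 * 8 * fac(7)
= 14 * 13 * 12 * 11 * 10 * 9 * 8 * 7 * fac(6)
= 14 * 13 * 12 * 11 * 10 * 9 * 8 * 7 * 6 * fac(5)
= 14 * 13 * 12 * 11 * 10 * 9 * 8 * 7 * 6 * 5 * fac(4)
= 14 * 13 * 12 * 11 * 10 * 9 * 8 * 7 * 6 * 5 * 4 * fac(3)
= 14 * 13 * 12 * 11 * 10 * 9 * 8 * 7 * 6 * 5 * 4 * 3 * fac(2)
= 14 * 13 * 12 * 11 * 10 * 9 * 8 * 7 * 6 * 5 * 4 * 3 * 2 * fac(1)
= 14 * 13 * 12 * 11 * 10 * 9 * 8 * 7 * 6 * 5 * 4 * 3 * 2 * 1
= 87178291200

87178291200


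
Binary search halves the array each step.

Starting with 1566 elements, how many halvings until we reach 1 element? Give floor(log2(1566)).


1566 / 2 = 783
783 / 2 = 391
391 / 2 = 195
195 / 2 = 97
97 / 2 = 48
48 / 2 = 24
24 / 2 = 12
12 / 2 = 6
6 / 2 = 3
3 / 2 = 1
Reached 1 after 10 halvings

10


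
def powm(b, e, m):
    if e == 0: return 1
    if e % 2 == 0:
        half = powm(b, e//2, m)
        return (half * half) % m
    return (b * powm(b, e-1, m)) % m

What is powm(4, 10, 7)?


powm(4, 10, 7): e is even, compute powm(4, 5, 7)
  powm(4, 5, 7): e is odd, compute powm(4, 4, 7)
    powm(4, 4, 7): e is even, compute powm(4, 2, 7)
      powm(4, 2, 7): e is even, compute powm(4, 1, 7)
        powm(4, 1, 7): e is odd, compute powm(4, 0, 7)
          powm(4, 0, 7) = 1
        (4 * 1) % 7 = 4
      half=4, (4*4) % 7 = 2
    half=2, (2*2) % 7 = 4
  (4 * 4) % 7 = 2
half=2, (2*2) % 7 = 4

4


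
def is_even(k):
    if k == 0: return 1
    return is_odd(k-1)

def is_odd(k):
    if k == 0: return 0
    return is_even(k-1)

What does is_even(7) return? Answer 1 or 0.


is_even(7) = is_odd(6)
is_odd(6) = is_even(5)
is_even(5) = is_odd(4)
is_odd(4) = is_even(3)
is_even(3) = is_odd(2)
is_odd(2) = is_even(1)
is_even(1) = is_odd(0)
is_odd(0) = 0  (base case)
Result: 0

0


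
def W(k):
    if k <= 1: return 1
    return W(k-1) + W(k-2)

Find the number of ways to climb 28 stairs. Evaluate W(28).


Building up from base cases:
W(0) = 1
W(1) = 1
W(2) = W(1) + W(0) = 1 + 1 = 2
W(3) = W(2) + W(1) = 2 + 1 = 3
W(4) = W(3) + W(2) = 3 + 2 = 5
W(5) = W(4) + W(3) = 5 + 3 = 8
W(6) = W(5) + W(4) = 8 + 5 = 13
W(7) = W(6) + W(5) = 13 + 8 = 21
W(8) = W(7) + W(6) = 21 + 13 = 34
W(9) = W(8) + W(7) = 34 + 21 = 55
W(10) = W(9) + W(8) = 55 + 34 = 89
W(11) = W(10) + W(9) = 89 + 55 = 144
W(12) = W(11) + W(10) = 144 + 89 = 233
W(13) = W(12) + W(11) = 233 + 144 = 377
W(14) = W(13) + W(12) = 377 + 233 = 610
W(15) = W(14) + W(13) = 610 + 377 = 987
W(16) = W(15) + W(14) = 987 + 610 = 1597
W(17) = W(16) + W(15) = 1597 + 987 = 2584
W(18) = W(17) + W(16) = 2584 + 1597 = 4181
W(19) = W(18) + W(17) = 4181 + 2584 = 6765
W(20) = W(19) + W(18) = 6765 + 4181 = 10946
W(21) = W(20) + W(19) = 10946 + 6765 = 17711
W(22) = W(21) + W(20) = 17711 + 10946 = 28657
W(23) = W(22) + W(21) = 28657 + 17711 = 46368
W(24) = W(23) + W(22) = 46368 + 28657 = 75025
W(25) = W(24) + W(23) = 75025 + 46368 = 121393
W(26) = W(25) + W(24) = 121393 + 75025 = 196418
W(27) = W(26) + W(25) = 196418 + 121393 = 317811
W(28) = W(27) + W(26) = 317811 + 196418 = 514229

514229


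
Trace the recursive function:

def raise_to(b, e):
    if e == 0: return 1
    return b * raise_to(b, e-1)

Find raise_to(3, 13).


raise_to(3, 13)
= 3 * raise_to(3, 12)
= 3 * 3 * raise_to(3, 11)
= 3 * 3 * 3 * raise_to(3, 10)
= 3 * 3 * 3 * 3 * raise_to(3, 9)
= 3 * 3 * 3 * 3 * 3 * raise_to(3, 8)
= 3 * 3 * 3 * 3 * 3 * 3 * raise_to(3, 7)
= 3 * 3 * 3 * 3 * 3 * 3 * 3 * raise_to(3, 6)
= 3 * 3 * 3 * 3 * 3 * 3 * 3 * 3 * raise_to(3, 5)
= 3 * 3 * 3 * 3 * 3 * 3 * 3 * 3 * 3 * raise_to(3, 4)
= 3 * 3 * 3 * 3 * 3 * 3 * 3 * 3 * 3 * 3 * raise_to(3, 3)
= 3 * 3 * 3 * 3 * 3 * 3 * 3 * 3 * 3 * 3 * 3 * raise_to(3, 2)
= 3 * 3 * 3 * 3 * 3 * 3 * 3 * 3 * 3 * 3 * 3 * 3 * raise_to(3, 1)
= 3 * 3 * 3 * 3 * 3 * 3 * 3 * 3 * 3 * 3 * 3 * 3 * 3 * raise_to(3, 0)
= 3 * 3 * 3 * 3 * 3 * 3 * 3 * 3 * 3 * 3 * 3 * 3 * 3 * 1
= 1594323

1594323


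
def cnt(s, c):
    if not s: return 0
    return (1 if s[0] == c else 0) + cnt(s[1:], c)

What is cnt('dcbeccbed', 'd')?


s[0]='d' == 'd' -> 1
s[0]='c' != 'd' -> 0
s[0]='b' != 'd' -> 0
s[0]='e' != 'd' -> 0
s[0]='c' != 'd' -> 0
s[0]='c' != 'd' -> 0
s[0]='b' != 'd' -> 0
s[0]='e' != 'd' -> 0
s[0]='d' == 'd' -> 1
Sum: 1 + 0 + 0 + 0 + 0 + 0 + 0 + 0 + 1 = 2

2


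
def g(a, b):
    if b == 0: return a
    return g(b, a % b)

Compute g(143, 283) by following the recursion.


g(143, 283) = g(283, 143)
g(283, 143) = g(143, 140)
g(143, 140) = g(140, 3)
g(140, 3) = g(3, 2)
g(3, 2) = g(2, 1)
g(2, 1) = g(1, 0)
g(1, 0) = 1  (base case)

1


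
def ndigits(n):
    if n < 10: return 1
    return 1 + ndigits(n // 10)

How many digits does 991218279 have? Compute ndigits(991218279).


ndigits(991218279) = 1 + ndigits(99121827)
ndigits(99121827) = 1 + ndigits(9912182)
ndigits(9912182) = 1 + ndigits(991218)
ndigits(991218) = 1 + ndigits(99121)
ndigits(99121) = 1 + ndigits(9912)
ndigits(9912) = 1 + ndigits(991)
ndigits(991) = 1 + ndigits(99)
ndigits(99) = 1 + ndigits(9)
ndigits(9) = 1  (base case: 9 < 10)
Unwinding: 1 + 1 + 1 + 1 + 1 + 1 + 1 + 1 + 1 = 9

9


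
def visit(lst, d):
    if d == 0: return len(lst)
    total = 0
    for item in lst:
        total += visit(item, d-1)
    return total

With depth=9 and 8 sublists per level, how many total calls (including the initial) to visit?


At depth 0 (root): 1 call
At depth 1: each of 1 parents calls visit on 8 children = 8 calls
At depth 2: each of 8 parents calls visit on 8 children = 64 calls
At depth 3: each of 64 parents calls visit on 8 children = 512 calls
At depth 4: each of 512 parents calls visit on 8 children = 4096 calls
At depth 5: each of 4096 parents calls visit on 8 children = 32768 calls
At depth 6: each of 32768 parents calls visit on 8 children = 262144 calls
At depth 7: each of 262144 parents calls visit on 8 children = 2097152 calls
At depth 8: each of 2097152 parents calls visit on 8 children = 16777216 calls
At depth 9: each of 16777216 parents calls visit on 8 children = 134217728 calls
Total: 1 + 8 + 64 + 512 + 4096 + 32768 + 262144 + 2097152 + 16777216 + 134217728 = 153391689

153391689


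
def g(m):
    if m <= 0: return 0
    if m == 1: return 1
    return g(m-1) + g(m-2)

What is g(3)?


Computing g(3) bottom-up:
g(0) = 0
g(1) = 1
g(2) = g(1) + g(0) = 1 + 0 = 1
g(3) = g(2) + g(1) = 1 + 1 = 2

2


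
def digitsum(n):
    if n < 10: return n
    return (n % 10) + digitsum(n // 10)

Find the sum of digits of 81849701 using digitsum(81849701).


digitsum(81849701) = 1 + digitsum(8184970)
digitsum(8184970) = 0 + digitsum(818497)
digitsum(818497) = 7 + digitsum(81849)
digitsum(81849) = 9 + digitsum(8184)
digitsum(8184) = 4 + digitsum(818)
digitsum(818) = 8 + digitsum(81)
digitsum(81) = 1 + digitsum(8)
digitsum(8) = 8  (base case)
Total: 1 + 0 + 7 + 9 + 4 + 8 + 1 + 8 = 38

38


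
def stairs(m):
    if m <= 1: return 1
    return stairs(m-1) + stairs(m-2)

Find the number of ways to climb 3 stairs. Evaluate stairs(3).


Building up from base cases:
stairs(0) = 1
stairs(1) = 1
stairs(2) = stairs(1) + stairs(0) = 1 + 1 = 2
stairs(3) = stairs(2) + stairs(1) = 2 + 1 = 3

3


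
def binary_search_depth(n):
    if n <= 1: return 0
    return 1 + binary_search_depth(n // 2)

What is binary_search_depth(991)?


991 / 2 = 495
495 / 2 = 247
247 / 2 = 123
123 / 2 = 61
61 / 2 = 30
30 / 2 = 15
15 / 2 = 7
7 / 2 = 3
3 / 2 = 1
Reached 1 after 9 halvings

9


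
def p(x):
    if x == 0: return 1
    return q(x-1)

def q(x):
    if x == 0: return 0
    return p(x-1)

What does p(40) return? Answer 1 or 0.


p(40) = q(39)
q(39) = p(38)
p(38) = q(37)
q(37) = p(36)
p(36) = q(35)
q(35) = p(34)
p(34) = q(33)
q(33) = p(32)
p(32) = q(31)
q(31) = p(30)
p(30) = q(29)
q(29) = p(28)
p(28) = q(27)
q(27) = p(26)
p(26) = q(25)
q(25) = p(24)
p(24) = q(23)
q(23) = p(22)
p(22) = q(21)
q(21) = p(20)
p(20) = q(19)
q(19) = p(18)
p(18) = q(17)
q(17) = p(16)
p(16) = q(15)
q(15) = p(14)
p(14) = q(13)
q(13) = p(12)
p(12) = q(11)
q(11) = p(10)
p(10) = q(9)
q(9) = p(8)
p(8) = q(7)
q(7) = p(6)
p(6) = q(5)
q(5) = p(4)
p(4) = q(3)
q(3) = p(2)
p(2) = q(1)
q(1) = p(0)
p(0) = 1  (base case)
Result: 1

1


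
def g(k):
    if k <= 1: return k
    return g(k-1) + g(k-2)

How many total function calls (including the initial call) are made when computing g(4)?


Let C(n) = total calls for g(n)
C(0) = 1, C(1) = 1
C(2) = 1 + C(1) + C(0) = 1 + 1 + 1 = 3
C(3) = 1 + C(2) + C(1) = 1 + 3 + 1 = 5
C(4) = 1 + C(3) + C(2) = 1 + 5 + 3 = 9

9


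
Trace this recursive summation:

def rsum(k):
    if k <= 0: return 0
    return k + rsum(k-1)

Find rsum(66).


rsum(66)
= 66 + 65 + 64 + 63 + 62 + 61 + 60 + 59 + 58 + 57 + 56 + 55 + 54 + 53 + 52 + 51 + 50 + 49 + 48 + 47 + 46 + 45 + 44 + 43 + 42 + 41 + 40 + 39 + 38 + 37 + 36 + 35 + 34 + 33 + 32 + 31 + 30 + 29 + 28 + 27 + 26 + 25 + 24 + 23 + 22 + 21 + 20 + 19 + 18 + 17 + 16 + 15 + 14 + 13 + 12 + 11 + 10 + 9 + 8 + 7 + 6 + 5 + 4 + 3 + 2 + 1 + rsum(0)
= 66 + 65 + 64 + 63 + 62 + 61 + 60 + 59 + 58 + 57 + 56 + 55 + 54 + 53 + 52 + 51 + 50 + 49 + 48 + 47 + 46 + 45 + 44 + 43 + 42 + 41 + 40 + 39 + 38 + 37 + 36 + 35 + 34 + 33 + 32 + 31 + 30 + 29 + 28 + 27 + 26 + 25 + 24 + 23 + 22 + 21 + 20 + 19 + 18 + 17 + 16 + 15 + 14 + 13 + 12 + 11 + 10 + 9 + 8 + 7 + 6 + 5 + 4 + 3 + 2 + 1 + 0
= 2211

2211


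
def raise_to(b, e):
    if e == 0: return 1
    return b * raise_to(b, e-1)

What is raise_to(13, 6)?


raise_to(13, 6)
= 13 * raise_to(13, 5)
= 13 * 13 * raise_to(13, 4)
= 13 * 13 * 13 * raise_to(13, 3)
= 13 * 13 * 13 * 13 * raise_to(13, 2)
= 13 * 13 * 13 * 13 * 13 * raise_to(13, 1)
= 13 * 13 * 13 * 13 * 13 * 13 * raise_to(13, 0)
= 13 * 13 * 13 * 13 * 13 * 13 * 1
= 4826809

4826809


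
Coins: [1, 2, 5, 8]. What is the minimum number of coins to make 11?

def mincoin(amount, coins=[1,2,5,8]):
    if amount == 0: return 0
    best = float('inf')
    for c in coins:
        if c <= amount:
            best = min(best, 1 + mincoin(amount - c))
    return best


Building up with DP:
mincoin(0) = 0
mincoin(1) = min(1+mincoin(0)=1+0=1) = 1
mincoin(2) = min(1+mincoin(1)=1+1=2, 1+mincoin(0)=1+0=1) = 1
mincoin(3) = min(1+mincoin(2)=1+1=2, 1+mincoin(1)=1+1=2) = 2
mincoin(4) = min(1+mincoin(3)=1+2=3, 1+mincoin(2)=1+1=2) = 2
mincoin(5) = min(1+mincoin(4)=1+2=3, 1+mincoin(3)=1+2=3, 1+mincoin(0)=1+0=1) = 1
mincoin(6) = min(1+mincoin(5)=1+1=2, 1+mincoin(4)=1+2=3, 1+mincoin(1)=1+1=2) = 2
mincoin(7) = min(1+mincoin(6)=1+2=3, 1+mincoin(5)=1+1=2, 1+mincoin(2)=1+1=2) = 2
mincoin(8) = min(1+mincoin(7)=1+2=3, 1+mincoin(6)=1+2=3, 1+mincoin(3)=1+2=3, 1+mincoin(0)=1+0=1) = 1
mincoin(9) = min(1+mincoin(8)=1+1=2, 1+mincoin(7)=1+2=3, 1+mincoin(4)=1+2=3, 1+mincoin(1)=1+1=2) = 2
mincoin(10) = min(1+mincoin(9)=1+2=3, 1+mincoin(8)=1+1=2, 1+mincoin(5)=1+1=2, 1+mincoin(2)=1+1=2) = 2
mincoin(11) = min(1+mincoin(10)=1+2=3, 1+mincoin(9)=1+2=3, 1+mincoin(6)=1+2=3, 1+mincoin(3)=1+2=3) = 3

3


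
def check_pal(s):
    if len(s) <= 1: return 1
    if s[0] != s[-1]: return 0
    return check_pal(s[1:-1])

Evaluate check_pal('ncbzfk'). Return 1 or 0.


check_pal('ncbzfk'): s[0]='n' != s[-1]='k' -> return 0
Result: 0 (not a palindrome)

0


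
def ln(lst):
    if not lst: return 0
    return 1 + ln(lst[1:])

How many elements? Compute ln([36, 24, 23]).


ln([36, 24, 23]) = 1 + ln([24, 23])
ln([24, 23]) = 1 + ln([23])
ln([23]) = 1 + ln([])
ln([]) = 0  (base case)
Unwinding: 1 + 1 + 1 + 0 = 3

3


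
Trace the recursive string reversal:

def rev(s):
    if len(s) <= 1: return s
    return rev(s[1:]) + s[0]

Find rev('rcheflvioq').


rev('rcheflvioq') = rev('cheflvioq') + 'r'
rev('cheflvioq') = rev('heflvioq') + 'c'
rev('heflvioq') = rev('eflvioq') + 'h'
rev('eflvioq') = rev('flvioq') + 'e'
rev('flvioq') = rev('lvioq') + 'f'
rev('lvioq') = rev('vioq') + 'l'
rev('vioq') = rev('ioq') + 'v'
rev('ioq') = rev('oq') + 'i'
rev('oq') = rev('q') + 'o'
rev('q') = 'q'  (base case)
Concatenating: 'q' + 'o' + 'i' + 'v' + 'l' + 'f' + 'e' + 'h' + 'c' + 'r' = 'qoivlfehcr'

qoivlfehcr


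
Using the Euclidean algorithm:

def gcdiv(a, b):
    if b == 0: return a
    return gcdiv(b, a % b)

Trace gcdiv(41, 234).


gcdiv(41, 234) = gcdiv(234, 41)
gcdiv(234, 41) = gcdiv(41, 29)
gcdiv(41, 29) = gcdiv(29, 12)
gcdiv(29, 12) = gcdiv(12, 5)
gcdiv(12, 5) = gcdiv(5, 2)
gcdiv(5, 2) = gcdiv(2, 1)
gcdiv(2, 1) = gcdiv(1, 0)
gcdiv(1, 0) = 1  (base case)

1


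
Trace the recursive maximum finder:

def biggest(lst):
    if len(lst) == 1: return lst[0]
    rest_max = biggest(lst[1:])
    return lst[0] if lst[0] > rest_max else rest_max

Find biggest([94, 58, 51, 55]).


biggest([94, 58, 51, 55]): compare 94 with biggest([58, 51, 55])
biggest([58, 51, 55]): compare 58 with biggest([51, 55])
biggest([51, 55]): compare 51 with biggest([55])
biggest([55]) = 55  (base case)
Compare 51 with 55 -> 55
Compare 58 with 55 -> 58
Compare 94 with 58 -> 94

94


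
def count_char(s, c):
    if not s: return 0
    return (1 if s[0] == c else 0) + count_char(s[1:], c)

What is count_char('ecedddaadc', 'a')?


s[0]='e' != 'a' -> 0
s[0]='c' != 'a' -> 0
s[0]='e' != 'a' -> 0
s[0]='d' != 'a' -> 0
s[0]='d' != 'a' -> 0
s[0]='d' != 'a' -> 0
s[0]='a' == 'a' -> 1
s[0]='a' == 'a' -> 1
s[0]='d' != 'a' -> 0
s[0]='c' != 'a' -> 0
Sum: 0 + 0 + 0 + 0 + 0 + 0 + 1 + 1 + 0 + 0 = 2

2


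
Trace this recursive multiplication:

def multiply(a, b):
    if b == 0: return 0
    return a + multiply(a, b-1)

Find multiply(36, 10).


multiply(36, 10) = 36 + multiply(36, 9)
multiply(36, 9) = 36 + multiply(36, 8)
multiply(36, 8) = 36 + multiply(36, 7)
multiply(36, 7) = 36 + multiply(36, 6)
multiply(36, 6) = 36 + multiply(36, 5)
multiply(36, 5) = 36 + multiply(36, 4)
multiply(36, 4) = 36 + multiply(36, 3)
multiply(36, 3) = 36 + multiply(36, 2)
multiply(36, 2) = 36 + multiply(36, 1)
multiply(36, 1) = 36 + multiply(36, 0)
multiply(36, 0) = 0  (base case)
Total: 36 + 36 + 36 + 36 + 36 + 36 + 36 + 36 + 36 + 36 + 0 = 360

360


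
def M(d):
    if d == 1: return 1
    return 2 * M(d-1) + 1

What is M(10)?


M(10) = 2 * M(9) + 1
M(9) = 2 * M(8) + 1
M(8) = 2 * M(7) + 1
M(7) = 2 * M(6) + 1
M(6) = 2 * M(5) + 1
M(5) = 2 * M(4) + 1
M(4) = 2 * M(3) + 1
M(3) = 2 * M(2) + 1
M(2) = 2 * M(1) + 1
M(1) = 1  (base case)
M(2) = 2 * 1 + 1 = 3
M(3) = 2 * 3 + 1 = 7
M(4) = 2 * 7 + 1 = 15
M(5) = 2 * 15 + 1 = 31
M(6) = 2 * 31 + 1 = 63
M(7) = 2 * 63 + 1 = 127
M(8) = 2 * 127 + 1 = 255
M(9) = 2 * 255 + 1 = 511
M(10) = 2 * 511 + 1 = 1023

1023


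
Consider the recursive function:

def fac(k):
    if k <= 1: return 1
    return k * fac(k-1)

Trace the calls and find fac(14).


fac(14)
= 14 * fac(13)
= 14 * 13 * fac(12)
= 14 * 13 * 12 * fac(11)
= 14 * 13 * 12 * 11 * fac(10)
= 14 * 13 * 12 * 11 * 10 * fac(9)
= 14 * 13 * 12 * 11 * 10 * 9 * fac(8)
= 14 * 13 * 12 * 11 * 10 * 9 * 8 * fac(7)
= 14 * 13 * 12 * 11 * 10 * 9 * 8 * 7 * fac(6)
= 14 * 13 * 12 * 11 * 10 * 9 * 8 * 7 * 6 * fac(5)
= 14 * 13 * 12 * 11 * 10 * 9 * 8 * 7 * 6 * 5 * fac(4)
= 14 * 13 * 12 * 11 * 10 * 9 * 8 * 7 * 6 * 5 * 4 * fac(3)
= 14 * 13 * 12 * 11 * 10 * 9 * 8 * 7 * 6 * 5 * 4 * 3 * fac(2)
= 14 * 13 * 12 * 11 * 10 * 9 * 8 * 7 * 6 * 5 * 4 * 3 * 2 * fac(1)
= 14 * 13 * 12 * 11 * 10 * 9 * 8 * 7 * 6 * 5 * 4 * 3 * 2 * 1
= 87178291200

87178291200


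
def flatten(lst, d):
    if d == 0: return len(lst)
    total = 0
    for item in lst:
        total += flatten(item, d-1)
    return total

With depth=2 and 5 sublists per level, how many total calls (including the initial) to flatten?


At depth 0 (root): 1 call
At depth 1: each of 1 parents calls flatten on 5 children = 5 calls
At depth 2: each of 5 parents calls flatten on 5 children = 25 calls
Total: 1 + 5 + 25 = 31

31


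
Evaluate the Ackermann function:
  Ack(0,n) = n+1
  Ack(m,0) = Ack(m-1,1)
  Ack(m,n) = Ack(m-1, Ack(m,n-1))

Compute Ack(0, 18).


Ack(0, 18) = 19
Result: Ack(0, 18) = 19

19


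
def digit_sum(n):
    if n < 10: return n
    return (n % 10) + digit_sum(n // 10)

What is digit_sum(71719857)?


digit_sum(71719857) = 7 + digit_sum(7171985)
digit_sum(7171985) = 5 + digit_sum(717198)
digit_sum(717198) = 8 + digit_sum(71719)
digit_sum(71719) = 9 + digit_sum(7171)
digit_sum(7171) = 1 + digit_sum(717)
digit_sum(717) = 7 + digit_sum(71)
digit_sum(71) = 1 + digit_sum(7)
digit_sum(7) = 7  (base case)
Total: 7 + 5 + 8 + 9 + 1 + 7 + 1 + 7 = 45

45


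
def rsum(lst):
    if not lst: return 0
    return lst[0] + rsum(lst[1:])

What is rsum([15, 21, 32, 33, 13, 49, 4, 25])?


rsum([15, 21, 32, 33, 13, 49, 4, 25]) = 15 + rsum([21, 32, 33, 13, 49, 4, 25])
rsum([21, 32, 33, 13, 49, 4, 25]) = 21 + rsum([32, 33, 13, 49, 4, 25])
rsum([32, 33, 13, 49, 4, 25]) = 32 + rsum([33, 13, 49, 4, 25])
rsum([33, 13, 49, 4, 25]) = 33 + rsum([13, 49, 4, 25])
rsum([13, 49, 4, 25]) = 13 + rsum([49, 4, 25])
rsum([49, 4, 25]) = 49 + rsum([4, 25])
rsum([4, 25]) = 4 + rsum([25])
rsum([25]) = 25 + rsum([])
rsum([]) = 0  (base case)
Total: 15 + 21 + 32 + 33 + 13 + 49 + 4 + 25 + 0 = 192

192


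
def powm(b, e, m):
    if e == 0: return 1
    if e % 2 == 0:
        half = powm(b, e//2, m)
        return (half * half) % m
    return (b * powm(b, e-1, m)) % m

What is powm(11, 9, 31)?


powm(11, 9, 31): e is odd, compute powm(11, 8, 31)
  powm(11, 8, 31): e is even, compute powm(11, 4, 31)
    powm(11, 4, 31): e is even, compute powm(11, 2, 31)
      powm(11, 2, 31): e is even, compute powm(11, 1, 31)
        powm(11, 1, 31): e is odd, compute powm(11, 0, 31)
          powm(11, 0, 31) = 1
        (11 * 1) % 31 = 11
      half=11, (11*11) % 31 = 28
    half=28, (28*28) % 31 = 9
  half=9, (9*9) % 31 = 19
(11 * 19) % 31 = 23

23


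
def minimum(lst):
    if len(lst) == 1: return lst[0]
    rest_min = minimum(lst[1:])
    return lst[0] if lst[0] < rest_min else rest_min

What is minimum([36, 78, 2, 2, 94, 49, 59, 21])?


minimum([36, 78, 2, 2, 94, 49, 59, 21]): compare 36 with minimum([78, 2, 2, 94, 49, 59, 21])
minimum([78, 2, 2, 94, 49, 59, 21]): compare 78 with minimum([2, 2, 94, 49, 59, 21])
minimum([2, 2, 94, 49, 59, 21]): compare 2 with minimum([2, 94, 49, 59, 21])
minimum([2, 94, 49, 59, 21]): compare 2 with minimum([94, 49, 59, 21])
minimum([94, 49, 59, 21]): compare 94 with minimum([49, 59, 21])
minimum([49, 59, 21]): compare 49 with minimum([59, 21])
minimum([59, 21]): compare 59 with minimum([21])
minimum([21]) = 21  (base case)
Compare 59 with 21 -> 21
Compare 49 with 21 -> 21
Compare 94 with 21 -> 21
Compare 2 with 21 -> 2
Compare 2 with 2 -> 2
Compare 78 with 2 -> 2
Compare 36 with 2 -> 2

2


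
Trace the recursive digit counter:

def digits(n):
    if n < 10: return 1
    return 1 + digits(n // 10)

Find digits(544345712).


digits(544345712) = 1 + digits(54434571)
digits(54434571) = 1 + digits(5443457)
digits(5443457) = 1 + digits(544345)
digits(544345) = 1 + digits(54434)
digits(54434) = 1 + digits(5443)
digits(5443) = 1 + digits(544)
digits(544) = 1 + digits(54)
digits(54) = 1 + digits(5)
digits(5) = 1  (base case: 5 < 10)
Unwinding: 1 + 1 + 1 + 1 + 1 + 1 + 1 + 1 + 1 = 9

9


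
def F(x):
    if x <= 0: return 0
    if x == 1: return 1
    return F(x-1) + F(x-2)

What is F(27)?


Computing F(27) bottom-up:
F(0) = 0
F(1) = 1
F(2) = F(1) + F(0) = 1 + 0 = 1
F(3) = F(2) + F(1) = 1 + 1 = 2
F(4) = F(3) + F(2) = 2 + 1 = 3
F(5) = F(4) + F(3) = 3 + 2 = 5
F(6) = F(5) + F(4) = 5 + 3 = 8
F(7) = F(6) + F(5) = 8 + 5 = 13
F(8) = F(7) + F(6) = 13 + 8 = 21
F(9) = F(8) + F(7) = 21 + 13 = 34
F(10) = F(9) + F(8) = 34 + 21 = 55
F(11) = F(10) + F(9) = 55 + 34 = 89
F(12) = F(11) + F(10) = 89 + 55 = 144
F(13) = F(12) + F(11) = 144 + 89 = 233
F(14) = F(13) + F(12) = 233 + 144 = 377
F(15) = F(14) + F(13) = 377 + 233 = 610
F(16) = F(15) + F(14) = 610 + 377 = 987
F(17) = F(16) + F(15) = 987 + 610 = 1597
F(18) = F(17) + F(16) = 1597 + 987 = 2584
F(19) = F(18) + F(17) = 2584 + 1597 = 4181
F(20) = F(19) + F(18) = 4181 + 2584 = 6765
F(21) = F(20) + F(19) = 6765 + 4181 = 10946
F(22) = F(21) + F(20) = 10946 + 6765 = 17711
F(23) = F(22) + F(21) = 17711 + 10946 = 28657
F(24) = F(23) + F(22) = 28657 + 17711 = 46368
F(25) = F(24) + F(23) = 46368 + 28657 = 75025
F(26) = F(25) + F(24) = 75025 + 46368 = 121393
F(27) = F(26) + F(25) = 121393 + 75025 = 196418

196418


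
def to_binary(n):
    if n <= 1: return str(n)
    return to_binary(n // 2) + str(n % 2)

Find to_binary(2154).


to_binary(2154) = to_binary(1077) + '0'
to_binary(1077) = to_binary(538) + '1'
to_binary(538) = to_binary(269) + '0'
to_binary(269) = to_binary(134) + '1'
to_binary(134) = to_binary(67) + '0'
to_binary(67) = to_binary(33) + '1'
to_binary(33) = to_binary(16) + '1'
to_binary(16) = to_binary(8) + '0'
to_binary(8) = to_binary(4) + '0'
to_binary(4) = to_binary(2) + '0'
to_binary(2) = to_binary(1) + '0'
to_binary(1) = '1'  (base case)
Concatenating: '1' + '0' + '0' + '0' + '0' + '1' + '1' + '0' + '1' + '0' + '1' + '0' = '100001101010'

100001101010


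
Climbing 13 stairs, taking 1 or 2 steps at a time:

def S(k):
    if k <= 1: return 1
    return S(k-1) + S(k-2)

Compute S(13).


Building up from base cases:
S(0) = 1
S(1) = 1
S(2) = S(1) + S(0) = 1 + 1 = 2
S(3) = S(2) + S(1) = 2 + 1 = 3
S(4) = S(3) + S(2) = 3 + 2 = 5
S(5) = S(4) + S(3) = 5 + 3 = 8
S(6) = S(5) + S(4) = 8 + 5 = 13
S(7) = S(6) + S(5) = 13 + 8 = 21
S(8) = S(7) + S(6) = 21 + 13 = 34
S(9) = S(8) + S(7) = 34 + 21 = 55
S(10) = S(9) + S(8) = 55 + 34 = 89
S(11) = S(10) + S(9) = 89 + 55 = 144
S(12) = S(11) + S(10) = 144 + 89 = 233
S(13) = S(12) + S(11) = 233 + 144 = 377

377


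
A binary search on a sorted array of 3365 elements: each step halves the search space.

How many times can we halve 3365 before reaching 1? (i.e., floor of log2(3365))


3365 / 2 = 1682
1682 / 2 = 841
841 / 2 = 420
420 / 2 = 210
210 / 2 = 105
105 / 2 = 52
52 / 2 = 26
26 / 2 = 13
13 / 2 = 6
6 / 2 = 3
3 / 2 = 1
Reached 1 after 11 halvings

11


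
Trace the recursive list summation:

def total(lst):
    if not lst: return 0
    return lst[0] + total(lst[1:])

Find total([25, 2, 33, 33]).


total([25, 2, 33, 33]) = 25 + total([2, 33, 33])
total([2, 33, 33]) = 2 + total([33, 33])
total([33, 33]) = 33 + total([33])
total([33]) = 33 + total([])
total([]) = 0  (base case)
Total: 25 + 2 + 33 + 33 + 0 = 93

93


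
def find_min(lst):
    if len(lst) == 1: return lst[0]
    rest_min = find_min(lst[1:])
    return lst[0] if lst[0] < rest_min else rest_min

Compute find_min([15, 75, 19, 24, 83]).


find_min([15, 75, 19, 24, 83]): compare 15 with find_min([75, 19, 24, 83])
find_min([75, 19, 24, 83]): compare 75 with find_min([19, 24, 83])
find_min([19, 24, 83]): compare 19 with find_min([24, 83])
find_min([24, 83]): compare 24 with find_min([83])
find_min([83]) = 83  (base case)
Compare 24 with 83 -> 24
Compare 19 with 24 -> 19
Compare 75 with 19 -> 19
Compare 15 with 19 -> 15

15


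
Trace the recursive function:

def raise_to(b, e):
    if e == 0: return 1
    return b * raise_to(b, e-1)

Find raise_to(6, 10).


raise_to(6, 10)
= 6 * raise_to(6, 9)
= 6 * 6 * raise_to(6, 8)
= 6 * 6 * 6 * raise_to(6, 7)
= 6 * 6 * 6 * 6 * raise_to(6, 6)
= 6 * 6 * 6 * 6 * 6 * raise_to(6, 5)
= 6 * 6 * 6 * 6 * 6 * 6 * raise_to(6, 4)
= 6 * 6 * 6 * 6 * 6 * 6 * 6 * raise_to(6, 3)
= 6 * 6 * 6 * 6 * 6 * 6 * 6 * 6 * raise_to(6, 2)
= 6 * 6 * 6 * 6 * 6 * 6 * 6 * 6 * 6 * raise_to(6, 1)
= 6 * 6 * 6 * 6 * 6 * 6 * 6 * 6 * 6 * 6 * raise_to(6, 0)
= 6 * 6 * 6 * 6 * 6 * 6 * 6 * 6 * 6 * 6 * 1
= 60466176

60466176


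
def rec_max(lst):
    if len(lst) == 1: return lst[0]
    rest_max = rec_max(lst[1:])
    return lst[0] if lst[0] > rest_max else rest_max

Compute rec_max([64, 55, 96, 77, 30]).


rec_max([64, 55, 96, 77, 30]): compare 64 with rec_max([55, 96, 77, 30])
rec_max([55, 96, 77, 30]): compare 55 with rec_max([96, 77, 30])
rec_max([96, 77, 30]): compare 96 with rec_max([77, 30])
rec_max([77, 30]): compare 77 with rec_max([30])
rec_max([30]) = 30  (base case)
Compare 77 with 30 -> 77
Compare 96 with 77 -> 96
Compare 55 with 96 -> 96
Compare 64 with 96 -> 96

96


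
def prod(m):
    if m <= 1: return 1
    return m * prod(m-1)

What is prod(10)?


prod(10)
= 10 * prod(9)
= 10 * 9 * prod(8)
= 10 * 9 * 8 * prod(7)
= 10 * 9 * 8 * 7 * prod(6)
= 10 * 9 * 8 * 7 * 6 * prod(5)
= 10 * 9 * 8 * 7 * 6 * 5 * prod(4)
= 10 * 9 * 8 * 7 * 6 * 5 * 4 * prod(3)
= 10 * 9 * 8 * 7 * 6 * 5 * 4 * 3 * prod(2)
= 10 * 9 * 8 * 7 * 6 * 5 * 4 * 3 * 2 * prod(1)
= 10 * 9 * 8 * 7 * 6 * 5 * 4 * 3 * 2 * 1
= 3628800

3628800


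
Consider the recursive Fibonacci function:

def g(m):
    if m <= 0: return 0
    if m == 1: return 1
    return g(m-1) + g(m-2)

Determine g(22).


Computing g(22) bottom-up:
g(0) = 0
g(1) = 1
g(2) = g(1) + g(0) = 1 + 0 = 1
g(3) = g(2) + g(1) = 1 + 1 = 2
g(4) = g(3) + g(2) = 2 + 1 = 3
g(5) = g(4) + g(3) = 3 + 2 = 5
g(6) = g(5) + g(4) = 5 + 3 = 8
g(7) = g(6) + g(5) = 8 + 5 = 13
g(8) = g(7) + g(6) = 13 + 8 = 21
g(9) = g(8) + g(7) = 21 + 13 = 34
g(10) = g(9) + g(8) = 34 + 21 = 55
g(11) = g(10) + g(9) = 55 + 34 = 89
g(12) = g(11) + g(10) = 89 + 55 = 144
g(13) = g(12) + g(11) = 144 + 89 = 233
g(14) = g(13) + g(12) = 233 + 144 = 377
g(15) = g(14) + g(13) = 377 + 233 = 610
g(16) = g(15) + g(14) = 610 + 377 = 987
g(17) = g(16) + g(15) = 987 + 610 = 1597
g(18) = g(17) + g(16) = 1597 + 987 = 2584
g(19) = g(18) + g(17) = 2584 + 1597 = 4181
g(20) = g(19) + g(18) = 4181 + 2584 = 6765
g(21) = g(20) + g(19) = 6765 + 4181 = 10946
g(22) = g(21) + g(20) = 10946 + 6765 = 17711

17711


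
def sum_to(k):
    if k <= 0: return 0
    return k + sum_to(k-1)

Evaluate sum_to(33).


sum_to(33)
= 33 + 32 + 31 + 30 + 29 + 28 + 27 + 26 + 25 + 24 + 23 + 22 + 21 + 20 + 19 + 18 + 17 + 16 + 15 + 14 + 13 + 12 + 11 + 10 + 9 + 8 + 7 + 6 + 5 + 4 + 3 + 2 + 1 + sum_to(0)
= 33 + 32 + 31 + 30 + 29 + 28 + 27 + 26 + 25 + 24 + 23 + 22 + 21 + 20 + 19 + 18 + 17 + 16 + 15 + 14 + 13 + 12 + 11 + 10 + 9 + 8 + 7 + 6 + 5 + 4 + 3 + 2 + 1 + 0
= 561

561


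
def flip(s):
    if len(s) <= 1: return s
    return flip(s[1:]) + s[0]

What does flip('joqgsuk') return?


flip('joqgsuk') = flip('oqgsuk') + 'j'
flip('oqgsuk') = flip('qgsuk') + 'o'
flip('qgsuk') = flip('gsuk') + 'q'
flip('gsuk') = flip('suk') + 'g'
flip('suk') = flip('uk') + 's'
flip('uk') = flip('k') + 'u'
flip('k') = 'k'  (base case)
Concatenating: 'k' + 'u' + 's' + 'g' + 'q' + 'o' + 'j' = 'kusgqoj'

kusgqoj


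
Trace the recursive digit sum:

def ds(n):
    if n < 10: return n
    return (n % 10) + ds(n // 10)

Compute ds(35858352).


ds(35858352) = 2 + ds(3585835)
ds(3585835) = 5 + ds(358583)
ds(358583) = 3 + ds(35858)
ds(35858) = 8 + ds(3585)
ds(3585) = 5 + ds(358)
ds(358) = 8 + ds(35)
ds(35) = 5 + ds(3)
ds(3) = 3  (base case)
Total: 2 + 5 + 3 + 8 + 5 + 8 + 5 + 3 = 39

39


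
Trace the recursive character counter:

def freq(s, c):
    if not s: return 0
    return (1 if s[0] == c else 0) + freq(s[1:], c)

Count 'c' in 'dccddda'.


s[0]='d' != 'c' -> 0
s[0]='c' == 'c' -> 1
s[0]='c' == 'c' -> 1
s[0]='d' != 'c' -> 0
s[0]='d' != 'c' -> 0
s[0]='d' != 'c' -> 0
s[0]='a' != 'c' -> 0
Sum: 0 + 1 + 1 + 0 + 0 + 0 + 0 = 2

2


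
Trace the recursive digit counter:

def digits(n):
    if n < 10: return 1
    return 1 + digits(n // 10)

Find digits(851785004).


digits(851785004) = 1 + digits(85178500)
digits(85178500) = 1 + digits(8517850)
digits(8517850) = 1 + digits(851785)
digits(851785) = 1 + digits(85178)
digits(85178) = 1 + digits(8517)
digits(8517) = 1 + digits(851)
digits(851) = 1 + digits(85)
digits(85) = 1 + digits(8)
digits(8) = 1  (base case: 8 < 10)
Unwinding: 1 + 1 + 1 + 1 + 1 + 1 + 1 + 1 + 1 = 9

9
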